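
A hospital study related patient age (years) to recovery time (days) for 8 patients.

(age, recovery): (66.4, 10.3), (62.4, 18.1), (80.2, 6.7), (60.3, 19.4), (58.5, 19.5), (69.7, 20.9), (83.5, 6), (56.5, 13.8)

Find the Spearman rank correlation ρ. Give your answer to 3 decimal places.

Rank age: 5, 4, 7, 3, 2, 6, 8, 1
Rank recovery: 3, 5, 2, 6, 7, 8, 1, 4
d = rank(age) − rank(recovery): 2, -1, 5, -3, -5, -2, 7, -3; Σd² = 126
ρ = 1 − 6Σd² / [n(n²−1)] = 1 − 6×126 / (8×63) = 1 − 756/504 ≈ -0.500

-0.500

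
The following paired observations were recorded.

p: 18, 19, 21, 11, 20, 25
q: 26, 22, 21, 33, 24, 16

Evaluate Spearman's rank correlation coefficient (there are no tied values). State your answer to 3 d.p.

-0.943

Rank p: 2, 3, 5, 1, 4, 6
Rank q: 5, 3, 2, 6, 4, 1
d = rank(p) − rank(q): -3, 0, 3, -5, 0, 5; Σd² = 68
ρ = 1 − 6Σd² / [n(n²−1)] = 1 − 6×68 / (6×35) = 1 − 408/210 ≈ -0.943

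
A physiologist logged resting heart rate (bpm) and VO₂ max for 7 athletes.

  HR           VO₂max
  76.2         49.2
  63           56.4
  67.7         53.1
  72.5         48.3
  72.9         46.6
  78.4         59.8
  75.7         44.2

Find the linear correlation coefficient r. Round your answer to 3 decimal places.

n = 7, Σx = 506.4, Σy = 357.6, Σx² = 36806.44, Σy² = 18455.34, Σxy = 25830.26
nΣxy − ΣxΣy = 180811.82 − 181088.64 = -276.82
nΣx² − (Σx)² = 257645.08 − 256440.96 = 1204.12; nΣy² − (Σy)² = 129187.38 − 127877.76 = 1309.62
r = -276.82 / √(1204.12 × 1309.62) = -276.82 / 1255.7626 ≈ -0.220

-0.220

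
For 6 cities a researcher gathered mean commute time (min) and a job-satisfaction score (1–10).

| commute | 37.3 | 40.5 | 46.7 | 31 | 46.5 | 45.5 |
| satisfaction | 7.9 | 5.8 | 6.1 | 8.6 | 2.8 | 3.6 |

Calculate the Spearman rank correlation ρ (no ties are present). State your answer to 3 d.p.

-0.657

Rank commute: 2, 3, 6, 1, 5, 4
Rank satisfaction: 5, 3, 4, 6, 1, 2
d = rank(commute) − rank(satisfaction): -3, 0, 2, -5, 4, 2; Σd² = 58
ρ = 1 − 6Σd² / [n(n²−1)] = 1 − 6×58 / (6×35) = 1 − 348/210 ≈ -0.657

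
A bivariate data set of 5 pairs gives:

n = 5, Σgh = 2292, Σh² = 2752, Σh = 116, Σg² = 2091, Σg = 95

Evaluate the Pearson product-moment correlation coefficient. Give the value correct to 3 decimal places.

0.667

r = (nΣgh − ΣgΣh) / √[(nΣg² − (Σg)²)(nΣh² − (Σh)²)]
Numerator: 5×2292 − 95×116 = 440
Denominator: √[(10455 − 9025)(13760 − 13456)] = √[1430 × 304] = 659.3330
r = 440 / 659.3330 ≈ 0.667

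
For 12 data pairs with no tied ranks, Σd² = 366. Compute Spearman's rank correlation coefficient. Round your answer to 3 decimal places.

-0.280

ρ = 1 − 6Σd² / [n(n²−1)] = 1 − 6×366 / (12×143)
  = 1 − 2196/1716 = 1 − 1.2797 ≈ -0.280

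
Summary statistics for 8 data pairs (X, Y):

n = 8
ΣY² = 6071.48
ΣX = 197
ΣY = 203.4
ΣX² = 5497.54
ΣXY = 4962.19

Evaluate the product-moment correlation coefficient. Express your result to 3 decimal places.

-0.061

r = (nΣXY − ΣXΣY) / √[(nΣX² − (ΣX)²)(nΣY² − (ΣY)²)]
Numerator: 8×4962.19 − 197×203.4 = -372.28
Denominator: √[(43980.32 − 38809)(48571.84 − 41371.56)] = √[5171.32 × 7200.28] = 6102.0449
r = -372.28 / 6102.0449 ≈ -0.061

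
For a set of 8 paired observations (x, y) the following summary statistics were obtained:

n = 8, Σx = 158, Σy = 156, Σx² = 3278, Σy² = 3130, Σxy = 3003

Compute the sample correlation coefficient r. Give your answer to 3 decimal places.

r = (nΣxy − ΣxΣy) / √[(nΣx² − (Σx)²)(nΣy² − (Σy)²)]
Numerator: 8×3003 − 158×156 = -624
Denominator: √[(26224 − 24964)(25040 − 24336)] = √[1260 × 704] = 941.8280
r = -624 / 941.8280 ≈ -0.663

-0.663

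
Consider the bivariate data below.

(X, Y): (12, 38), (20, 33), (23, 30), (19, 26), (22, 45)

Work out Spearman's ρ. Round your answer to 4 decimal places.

Rank X: 1, 3, 5, 2, 4
Rank Y: 4, 3, 2, 1, 5
d = rank(X) − rank(Y): -3, 0, 3, 1, -1; Σd² = 20
ρ = 1 − 6Σd² / [n(n²−1)] = 1 − 6×20 / (5×24) = 1 − 120/120 ≈ 0.0000

0.0000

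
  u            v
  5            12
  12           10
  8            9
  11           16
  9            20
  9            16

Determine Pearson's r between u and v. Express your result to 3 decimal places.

0.097

n = 6, Σu = 54, Σv = 83, Σu² = 516, Σv² = 1237, Σuv = 752
nΣuv − ΣuΣv = 4512 − 4482 = 30
nΣu² − (Σu)² = 3096 − 2916 = 180; nΣv² − (Σv)² = 7422 − 6889 = 533
r = 30 / √(180 × 533) = 30 / 309.7418 ≈ 0.097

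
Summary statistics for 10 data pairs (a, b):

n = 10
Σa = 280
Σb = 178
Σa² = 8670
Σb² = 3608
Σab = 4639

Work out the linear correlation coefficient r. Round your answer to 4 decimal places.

-0.5712

r = (nΣab − ΣaΣb) / √[(nΣa² − (Σa)²)(nΣb² − (Σb)²)]
Numerator: 10×4639 − 280×178 = -3450
Denominator: √[(86700 − 78400)(36080 − 31684)] = √[8300 × 4396] = 6040.4304
r = -3450 / 6040.4304 ≈ -0.5712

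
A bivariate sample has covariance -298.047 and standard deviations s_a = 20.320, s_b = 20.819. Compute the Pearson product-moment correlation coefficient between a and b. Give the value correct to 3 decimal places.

r = Cov(a,b) / (s_a · s_b) = -298.047 / (20.320 × 20.819)
  = -298.047 / 423.0421 ≈ -0.705

-0.705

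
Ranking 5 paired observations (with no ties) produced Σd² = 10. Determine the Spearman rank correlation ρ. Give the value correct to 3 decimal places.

0.500

ρ = 1 − 6Σd² / [n(n²−1)] = 1 − 6×10 / (5×24)
  = 1 − 60/120 = 1 − 0.5000 ≈ 0.500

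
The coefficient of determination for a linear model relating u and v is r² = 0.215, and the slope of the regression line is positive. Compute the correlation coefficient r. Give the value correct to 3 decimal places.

0.464

|r| = √0.215 = 0.464
The association is positive, so r = 0.464.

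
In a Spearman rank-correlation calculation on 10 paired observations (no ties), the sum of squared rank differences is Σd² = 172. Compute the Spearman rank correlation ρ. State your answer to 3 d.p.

-0.042

ρ = 1 − 6Σd² / [n(n²−1)] = 1 − 6×172 / (10×99)
  = 1 − 1032/990 = 1 − 1.0424 ≈ -0.042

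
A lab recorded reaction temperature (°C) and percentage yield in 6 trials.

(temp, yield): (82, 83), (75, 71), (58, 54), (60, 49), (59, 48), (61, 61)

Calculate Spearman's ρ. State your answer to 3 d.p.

0.829

Rank temp: 6, 5, 1, 3, 2, 4
Rank yield: 6, 5, 3, 2, 1, 4
d = rank(temp) − rank(yield): 0, 0, -2, 1, 1, 0; Σd² = 6
ρ = 1 − 6Σd² / [n(n²−1)] = 1 − 6×6 / (6×35) = 1 − 36/210 ≈ 0.829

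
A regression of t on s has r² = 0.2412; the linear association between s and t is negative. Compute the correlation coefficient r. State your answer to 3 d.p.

-0.491

|r| = √0.2412 = 0.491
The association is negative, so r = −0.491.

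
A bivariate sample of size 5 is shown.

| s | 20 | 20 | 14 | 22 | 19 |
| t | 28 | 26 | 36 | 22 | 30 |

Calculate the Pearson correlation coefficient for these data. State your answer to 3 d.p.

n = 5, Σs = 95, Σt = 142, Σs² = 1841, Σt² = 4140, Σst = 2638
nΣst − ΣsΣt = 13190 − 13490 = -300
nΣs² − (Σs)² = 9205 − 9025 = 180; nΣt² − (Σt)² = 20700 − 20164 = 536
r = -300 / √(180 × 536) = -300 / 310.6123 ≈ -0.966

-0.966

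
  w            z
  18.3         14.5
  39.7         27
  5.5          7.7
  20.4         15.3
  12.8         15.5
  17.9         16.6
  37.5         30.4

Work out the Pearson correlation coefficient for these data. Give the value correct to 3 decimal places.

0.963

n = 7, Σw = 152.1, Σz = 127, Σw² = 4247.89, Σz² = 2672.6, Σwz = 3327.26
nΣwz − ΣwΣz = 23290.82 − 19316.7 = 3974.12
nΣw² − (Σw)² = 29735.23 − 23134.41 = 6600.82; nΣz² − (Σz)² = 18708.2 − 16129 = 2579.2
r = 3974.12 / √(6600.82 × 2579.2) = 3974.12 / 4126.1162 ≈ 0.963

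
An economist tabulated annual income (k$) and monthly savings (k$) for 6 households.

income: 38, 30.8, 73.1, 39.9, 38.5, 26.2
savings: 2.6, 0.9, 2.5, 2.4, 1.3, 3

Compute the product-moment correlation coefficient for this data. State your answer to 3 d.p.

0.175

n = 6, Σx = 246.5, Σy = 12.7, Σx² = 11496.95, Σy² = 30.27, Σxy = 533.68
nΣxy − ΣxΣy = 3202.08 − 3130.55 = 71.53
nΣx² − (Σx)² = 68981.7 − 60762.25 = 8219.45; nΣy² − (Σy)² = 181.62 − 161.29 = 20.33
r = 71.53 / √(8219.45 × 20.33) = 71.53 / 408.7804 ≈ 0.175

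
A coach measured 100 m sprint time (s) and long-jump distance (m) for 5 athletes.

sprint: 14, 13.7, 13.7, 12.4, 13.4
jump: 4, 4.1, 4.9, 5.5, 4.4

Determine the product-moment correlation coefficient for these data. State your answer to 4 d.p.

n = 5, Σx = 67.2, Σy = 22.9, Σx² = 904.7, Σy² = 106.43, Σxy = 306.46
nΣxy − ΣxΣy = 1532.3 − 1538.88 = -6.58
nΣx² − (Σx)² = 4523.5 − 4515.84 = 7.66; nΣy² − (Σy)² = 532.15 − 524.41 = 7.74
r = -6.58 / √(7.66 × 7.74) = -6.58 / 7.6999 ≈ -0.8546

-0.8546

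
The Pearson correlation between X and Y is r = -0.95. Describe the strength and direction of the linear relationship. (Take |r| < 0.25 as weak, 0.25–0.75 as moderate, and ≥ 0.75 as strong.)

r = -0.95 < 0 so the relationship is negative.
|r| = 0.95, which falls in the strong range.

strong negative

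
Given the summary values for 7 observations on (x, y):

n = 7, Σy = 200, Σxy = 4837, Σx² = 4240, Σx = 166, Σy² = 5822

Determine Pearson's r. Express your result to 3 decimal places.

0.521

r = (nΣxy − ΣxΣy) / √[(nΣx² − (Σx)²)(nΣy² − (Σy)²)]
Numerator: 7×4837 − 166×200 = 659
Denominator: √[(29680 − 27556)(40754 − 40000)] = √[2124 × 754] = 1265.5023
r = 659 / 1265.5023 ≈ 0.521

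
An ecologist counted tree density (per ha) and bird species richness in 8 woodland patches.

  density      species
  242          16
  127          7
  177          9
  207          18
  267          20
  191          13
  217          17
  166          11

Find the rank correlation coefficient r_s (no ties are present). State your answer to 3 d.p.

0.881

Rank density: 7, 1, 3, 5, 8, 4, 6, 2
Rank species: 5, 1, 2, 7, 8, 4, 6, 3
d = rank(density) − rank(species): 2, 0, 1, -2, 0, 0, 0, -1; Σd² = 10
ρ = 1 − 6Σd² / [n(n²−1)] = 1 − 6×10 / (8×63) = 1 − 60/504 ≈ 0.881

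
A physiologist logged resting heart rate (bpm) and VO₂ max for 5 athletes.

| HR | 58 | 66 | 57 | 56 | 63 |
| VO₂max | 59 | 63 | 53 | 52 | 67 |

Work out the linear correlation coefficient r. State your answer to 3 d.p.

0.851

n = 5, Σx = 300, Σy = 294, Σx² = 18074, Σy² = 17452, Σxy = 17734
nΣxy − ΣxΣy = 88670 − 88200 = 470
nΣx² − (Σx)² = 90370 − 90000 = 370; nΣy² − (Σy)² = 87260 − 86436 = 824
r = 470 / √(370 × 824) = 470 / 552.1594 ≈ 0.851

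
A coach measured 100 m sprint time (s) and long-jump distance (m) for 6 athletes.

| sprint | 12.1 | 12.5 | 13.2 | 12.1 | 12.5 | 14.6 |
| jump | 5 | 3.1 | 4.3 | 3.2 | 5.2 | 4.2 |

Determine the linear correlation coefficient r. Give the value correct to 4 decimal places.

0.0517

n = 6, Σx = 77, Σy = 25, Σx² = 992.72, Σy² = 108.02, Σxy = 321.05
nΣxy − ΣxΣy = 1926.3 − 1925 = 1.3
nΣx² − (Σx)² = 5956.32 − 5929 = 27.32; nΣy² − (Σy)² = 648.12 − 625 = 23.12
r = 1.3 / √(27.32 × 23.12) = 1.3 / 25.1324 ≈ 0.0517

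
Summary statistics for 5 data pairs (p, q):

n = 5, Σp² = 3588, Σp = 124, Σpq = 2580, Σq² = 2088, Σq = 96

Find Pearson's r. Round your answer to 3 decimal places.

r = (nΣpq − ΣpΣq) / √[(nΣp² − (Σp)²)(nΣq² − (Σq)²)]
Numerator: 5×2580 − 124×96 = 996
Denominator: √[(17940 − 15376)(10440 − 9216)] = √[2564 × 1224] = 1771.5349
r = 996 / 1771.5349 ≈ 0.562

0.562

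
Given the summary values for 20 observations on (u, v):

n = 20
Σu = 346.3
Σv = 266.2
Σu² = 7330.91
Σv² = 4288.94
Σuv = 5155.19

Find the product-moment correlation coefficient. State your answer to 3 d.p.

r = (nΣuv − ΣuΣv) / √[(nΣu² − (Σu)²)(nΣv² − (Σv)²)]
Numerator: 20×5155.19 − 346.3×266.2 = 10918.74
Denominator: √[(146618.2 − 119923.69)(85778.8 − 70862.44)] = √[26694.51 × 14916.36] = 19954.5714
r = 10918.74 / 19954.5714 ≈ 0.547

0.547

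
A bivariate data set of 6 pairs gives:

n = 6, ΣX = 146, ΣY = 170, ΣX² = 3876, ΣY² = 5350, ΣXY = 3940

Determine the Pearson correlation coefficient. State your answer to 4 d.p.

r = (nΣXY − ΣXΣY) / √[(nΣX² − (ΣX)²)(nΣY² − (ΣY)²)]
Numerator: 6×3940 − 146×170 = -1180
Denominator: √[(23256 − 21316)(32100 − 28900)] = √[1940 × 3200] = 2491.5858
r = -1180 / 2491.5858 ≈ -0.4736

-0.4736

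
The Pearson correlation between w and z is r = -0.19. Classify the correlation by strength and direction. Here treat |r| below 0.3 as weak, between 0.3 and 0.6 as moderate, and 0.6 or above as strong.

r = -0.19 < 0 so the relationship is negative.
|r| = 0.19, which falls in the weak range.

weak negative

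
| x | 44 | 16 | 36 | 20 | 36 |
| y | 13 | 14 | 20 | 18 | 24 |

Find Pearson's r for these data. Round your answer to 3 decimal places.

0.161

n = 5, Σx = 152, Σy = 89, Σx² = 5184, Σy² = 1665, Σxy = 2740
nΣxy − ΣxΣy = 13700 − 13528 = 172
nΣx² − (Σx)² = 25920 − 23104 = 2816; nΣy² − (Σy)² = 8325 − 7921 = 404
r = 172 / √(2816 × 404) = 172 / 1066.6133 ≈ 0.161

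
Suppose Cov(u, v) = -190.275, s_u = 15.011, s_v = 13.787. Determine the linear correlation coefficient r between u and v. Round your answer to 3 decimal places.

r = Cov(u,v) / (s_u · s_v) = -190.275 / (15.011 × 13.787)
  = -190.275 / 206.9567 ≈ -0.919

-0.919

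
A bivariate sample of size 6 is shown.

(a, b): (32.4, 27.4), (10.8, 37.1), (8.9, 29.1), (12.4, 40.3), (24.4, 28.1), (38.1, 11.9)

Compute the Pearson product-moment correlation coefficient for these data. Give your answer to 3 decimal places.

n = 6, Σa = 127, Σb = 173.9, Σa² = 3446.34, Σb² = 5529.29, Σab = 3186.18
nΣab − ΣaΣb = 19117.08 − 22085.3 = -2968.22
nΣa² − (Σa)² = 20678.04 − 16129 = 4549.04; nΣb² − (Σb)² = 33175.74 − 30241.21 = 2934.53
r = -2968.22 / √(4549.04 × 2934.53) = -2968.22 / 3653.6686 ≈ -0.812

-0.812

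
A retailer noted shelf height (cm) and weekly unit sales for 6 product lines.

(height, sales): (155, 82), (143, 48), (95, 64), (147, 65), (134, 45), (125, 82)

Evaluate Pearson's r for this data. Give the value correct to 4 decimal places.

0.0509

n = 6, Σx = 799, Σy = 386, Σx² = 108689, Σy² = 26098, Σxy = 51489
nΣxy − ΣxΣy = 308934 − 308414 = 520
nΣx² − (Σx)² = 652134 − 638401 = 13733; nΣy² − (Σy)² = 156588 − 148996 = 7592
r = 520 / √(13733 × 7592) = 520 / 10210.8245 ≈ 0.0509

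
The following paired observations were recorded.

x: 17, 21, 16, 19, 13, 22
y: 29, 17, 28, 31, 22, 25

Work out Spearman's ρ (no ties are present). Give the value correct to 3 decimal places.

-0.086

Rank x: 3, 5, 2, 4, 1, 6
Rank y: 5, 1, 4, 6, 2, 3
d = rank(x) − rank(y): -2, 4, -2, -2, -1, 3; Σd² = 38
ρ = 1 − 6Σd² / [n(n²−1)] = 1 − 6×38 / (6×35) = 1 − 228/210 ≈ -0.086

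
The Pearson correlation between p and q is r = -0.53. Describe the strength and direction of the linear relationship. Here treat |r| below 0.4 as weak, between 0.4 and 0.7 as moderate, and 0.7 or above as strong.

moderate negative

r = -0.53 < 0 so the relationship is negative.
|r| = 0.53, which falls in the moderate range.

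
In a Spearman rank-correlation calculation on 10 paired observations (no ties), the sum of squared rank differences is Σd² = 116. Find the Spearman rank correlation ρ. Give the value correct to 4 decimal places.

0.2970

ρ = 1 − 6Σd² / [n(n²−1)] = 1 − 6×116 / (10×99)
  = 1 − 696/990 = 1 − 0.70303 ≈ 0.2970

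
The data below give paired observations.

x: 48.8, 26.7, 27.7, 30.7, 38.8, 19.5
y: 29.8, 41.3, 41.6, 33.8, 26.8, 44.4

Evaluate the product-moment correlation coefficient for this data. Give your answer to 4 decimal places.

n = 6, Σx = 192.2, Σy = 217.7, Σx² = 6689.8, Σy² = 8156.33, Σxy = 6652.57
nΣxy − ΣxΣy = 39915.42 − 41841.94 = -1926.52
nΣx² − (Σx)² = 40138.8 − 36940.84 = 3197.96; nΣy² − (Σy)² = 48937.98 − 47393.29 = 1544.69
r = -1926.52 / √(3197.96 × 1544.69) = -1926.52 / 2222.5789 ≈ -0.8668

-0.8668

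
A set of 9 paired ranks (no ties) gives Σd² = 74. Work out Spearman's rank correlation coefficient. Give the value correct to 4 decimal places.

0.3833

ρ = 1 − 6Σd² / [n(n²−1)] = 1 − 6×74 / (9×80)
  = 1 − 444/720 = 1 − 0.61667 ≈ 0.3833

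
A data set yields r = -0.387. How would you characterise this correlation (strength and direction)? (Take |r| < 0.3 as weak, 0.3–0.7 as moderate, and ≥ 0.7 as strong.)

r = -0.387 < 0 so the relationship is negative.
|r| = 0.387, which falls in the moderate range.

moderate negative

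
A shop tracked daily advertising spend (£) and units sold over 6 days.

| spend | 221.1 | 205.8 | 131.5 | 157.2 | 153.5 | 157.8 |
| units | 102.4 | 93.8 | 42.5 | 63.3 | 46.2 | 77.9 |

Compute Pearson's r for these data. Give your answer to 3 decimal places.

0.927

n = 6, Σx = 1026.9, Σy = 426.1, Σx² = 181706.03, Σy² = 33300.19, Σxy = 76868.51
nΣxy − ΣxΣy = 461211.06 − 437562.09 = 23648.97
nΣx² − (Σx)² = 1090236.18 − 1054523.61 = 35712.57; nΣy² − (Σy)² = 199801.14 − 181561.21 = 18239.93
r = 23648.97 / √(35712.57 × 18239.93) = 23648.97 / 25522.4367 ≈ 0.927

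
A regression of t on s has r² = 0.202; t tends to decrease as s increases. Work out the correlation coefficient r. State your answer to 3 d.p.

-0.449

|r| = √0.202 = 0.449
The association is negative, so r = −0.449.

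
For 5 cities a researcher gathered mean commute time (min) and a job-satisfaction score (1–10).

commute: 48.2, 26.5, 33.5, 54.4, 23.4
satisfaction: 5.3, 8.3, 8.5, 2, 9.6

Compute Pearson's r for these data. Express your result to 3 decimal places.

n = 5, Σx = 186, Σy = 33.7, Σx² = 7654.66, Σy² = 265.39, Σxy = 1093.6
nΣxy − ΣxΣy = 5468 − 6268.2 = -800.2
nΣx² − (Σx)² = 38273.3 − 34596 = 3677.3; nΣy² − (Σy)² = 1326.95 − 1135.69 = 191.26
r = -800.2 / √(3677.3 × 191.26) = -800.2 / 838.6420 ≈ -0.954

-0.954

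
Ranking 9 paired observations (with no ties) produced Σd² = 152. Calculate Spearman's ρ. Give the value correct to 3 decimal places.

-0.267

ρ = 1 − 6Σd² / [n(n²−1)] = 1 − 6×152 / (9×80)
  = 1 − 912/720 = 1 − 1.2667 ≈ -0.267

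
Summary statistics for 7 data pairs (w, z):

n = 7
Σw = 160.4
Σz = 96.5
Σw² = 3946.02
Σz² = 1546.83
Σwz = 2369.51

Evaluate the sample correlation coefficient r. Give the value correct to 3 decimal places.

0.654

r = (nΣwz − ΣwΣz) / √[(nΣw² − (Σw)²)(nΣz² − (Σz)²)]
Numerator: 7×2369.51 − 160.4×96.5 = 1107.97
Denominator: √[(27622.14 − 25728.16)(10827.81 − 9312.25)] = √[1893.98 × 1515.56] = 1694.2374
r = 1107.97 / 1694.2374 ≈ 0.654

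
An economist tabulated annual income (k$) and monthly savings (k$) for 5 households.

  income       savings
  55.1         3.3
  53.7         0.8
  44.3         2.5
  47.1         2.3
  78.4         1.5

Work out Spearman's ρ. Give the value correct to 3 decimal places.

Rank income: 4, 3, 1, 2, 5
Rank savings: 5, 1, 4, 3, 2
d = rank(income) − rank(savings): -1, 2, -3, -1, 3; Σd² = 24
ρ = 1 − 6Σd² / [n(n²−1)] = 1 − 6×24 / (5×24) = 1 − 144/120 ≈ -0.200

-0.200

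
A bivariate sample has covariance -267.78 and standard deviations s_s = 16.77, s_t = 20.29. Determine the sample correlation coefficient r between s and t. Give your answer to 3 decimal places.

-0.787

r = Cov(s,t) / (s_s · s_t) = -267.78 / (16.77 × 20.29)
  = -267.78 / 340.2633 ≈ -0.787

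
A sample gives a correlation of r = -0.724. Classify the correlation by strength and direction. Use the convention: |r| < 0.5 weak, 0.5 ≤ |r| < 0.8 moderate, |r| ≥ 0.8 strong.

moderate negative

r = -0.724 < 0 so the relationship is negative.
|r| = 0.724, which falls in the moderate range.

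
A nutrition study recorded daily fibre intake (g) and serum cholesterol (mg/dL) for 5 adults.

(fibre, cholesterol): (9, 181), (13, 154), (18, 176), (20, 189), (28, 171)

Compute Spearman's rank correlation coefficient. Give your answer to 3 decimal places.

Rank fibre: 1, 2, 3, 4, 5
Rank cholesterol: 4, 1, 3, 5, 2
d = rank(fibre) − rank(cholesterol): -3, 1, 0, -1, 3; Σd² = 20
ρ = 1 − 6Σd² / [n(n²−1)] = 1 − 6×20 / (5×24) = 1 − 120/120 ≈ 0.000

0.000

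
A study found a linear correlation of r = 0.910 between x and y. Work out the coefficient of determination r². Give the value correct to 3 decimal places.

0.828

r² = (0.910)² = 0.828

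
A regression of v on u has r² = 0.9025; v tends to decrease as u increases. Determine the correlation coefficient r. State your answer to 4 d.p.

-0.9500

|r| = √0.9025 = 0.9500
The association is negative, so r = −0.9500.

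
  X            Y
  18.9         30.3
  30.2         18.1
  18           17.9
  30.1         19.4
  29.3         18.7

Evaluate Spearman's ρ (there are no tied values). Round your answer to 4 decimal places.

Rank X: 2, 5, 1, 4, 3
Rank Y: 5, 2, 1, 4, 3
d = rank(X) − rank(Y): -3, 3, 0, 0, 0; Σd² = 18
ρ = 1 − 6Σd² / [n(n²−1)] = 1 − 6×18 / (5×24) = 1 − 108/120 ≈ 0.1000

0.1000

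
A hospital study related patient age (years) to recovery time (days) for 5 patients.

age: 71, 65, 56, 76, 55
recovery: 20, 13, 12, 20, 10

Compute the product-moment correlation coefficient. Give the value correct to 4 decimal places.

0.9404

n = 5, Σx = 323, Σy = 75, Σx² = 21203, Σy² = 1213, Σxy = 5007
nΣxy − ΣxΣy = 25035 − 24225 = 810
nΣx² − (Σx)² = 106015 − 104329 = 1686; nΣy² − (Σy)² = 6065 − 5625 = 440
r = 810 / √(1686 × 440) = 810 / 861.3013 ≈ 0.9404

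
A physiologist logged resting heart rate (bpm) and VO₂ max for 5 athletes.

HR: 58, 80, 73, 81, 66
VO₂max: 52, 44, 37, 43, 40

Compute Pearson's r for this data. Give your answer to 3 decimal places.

-0.483

n = 5, Σx = 358, Σy = 216, Σx² = 26010, Σy² = 9458, Σxy = 15360
nΣxy − ΣxΣy = 76800 − 77328 = -528
nΣx² − (Σx)² = 130050 − 128164 = 1886; nΣy² − (Σy)² = 47290 − 46656 = 634
r = -528 / √(1886 × 634) = -528 / 1093.4917 ≈ -0.483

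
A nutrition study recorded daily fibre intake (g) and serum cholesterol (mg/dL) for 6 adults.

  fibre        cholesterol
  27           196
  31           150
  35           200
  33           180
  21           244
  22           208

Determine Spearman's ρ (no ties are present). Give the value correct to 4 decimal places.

Rank fibre: 3, 4, 6, 5, 1, 2
Rank cholesterol: 3, 1, 4, 2, 6, 5
d = rank(fibre) − rank(cholesterol): 0, 3, 2, 3, -5, -3; Σd² = 56
ρ = 1 − 6Σd² / [n(n²−1)] = 1 − 6×56 / (6×35) = 1 − 336/210 ≈ -0.6000

-0.6000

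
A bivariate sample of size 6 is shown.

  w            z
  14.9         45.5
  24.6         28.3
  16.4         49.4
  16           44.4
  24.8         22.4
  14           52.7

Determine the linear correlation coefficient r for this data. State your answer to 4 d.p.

n = 6, Σw = 110.7, Σz = 242.7, Σw² = 2163.17, Σz² = 10561.91, Σwz = 4188.01
nΣwz − ΣwΣz = 25128.06 − 26866.89 = -1738.83
nΣw² − (Σw)² = 12979.02 − 12254.49 = 724.53; nΣz² − (Σz)² = 63371.46 − 58903.29 = 4468.17
r = -1738.83 / √(724.53 × 4468.17) = -1738.83 / 1799.2563 ≈ -0.9664

-0.9664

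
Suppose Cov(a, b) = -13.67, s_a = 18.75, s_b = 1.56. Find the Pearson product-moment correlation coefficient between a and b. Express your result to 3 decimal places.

-0.467

r = Cov(a,b) / (s_a · s_b) = -13.67 / (18.75 × 1.56)
  = -13.67 / 29.2500 ≈ -0.467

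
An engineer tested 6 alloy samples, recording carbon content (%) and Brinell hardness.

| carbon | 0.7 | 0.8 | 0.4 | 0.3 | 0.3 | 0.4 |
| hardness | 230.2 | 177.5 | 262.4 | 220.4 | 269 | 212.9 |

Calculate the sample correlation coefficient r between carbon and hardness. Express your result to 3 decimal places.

n = 6, Σx = 2.9, Σy = 1372.4, Σx² = 1.63, Σy² = 319615.62, Σxy = 640.08
nΣxy − ΣxΣy = 3840.48 − 3979.96 = -139.48
nΣx² − (Σx)² = 9.78 − 8.41 = 1.37; nΣy² − (Σy)² = 1917693.72 − 1883481.76 = 34211.96
r = -139.48 / √(1.37 × 34211.96) = -139.48 / 216.4957 ≈ -0.644

-0.644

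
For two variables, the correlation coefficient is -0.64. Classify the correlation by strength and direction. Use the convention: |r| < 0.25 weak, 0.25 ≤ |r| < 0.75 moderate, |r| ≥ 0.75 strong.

r = -0.64 < 0 so the relationship is negative.
|r| = 0.64, which falls in the moderate range.

moderate negative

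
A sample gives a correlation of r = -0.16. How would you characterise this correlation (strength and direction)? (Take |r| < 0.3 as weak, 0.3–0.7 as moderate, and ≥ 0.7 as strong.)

r = -0.16 < 0 so the relationship is negative.
|r| = 0.16, which falls in the weak range.

weak negative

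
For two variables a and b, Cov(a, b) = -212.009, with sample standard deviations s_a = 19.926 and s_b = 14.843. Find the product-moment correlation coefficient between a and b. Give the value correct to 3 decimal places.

-0.717

r = Cov(a,b) / (s_a · s_b) = -212.009 / (19.926 × 14.843)
  = -212.009 / 295.7616 ≈ -0.717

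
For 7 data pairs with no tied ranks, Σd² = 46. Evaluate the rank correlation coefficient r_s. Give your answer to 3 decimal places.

0.179

ρ = 1 − 6Σd² / [n(n²−1)] = 1 − 6×46 / (7×48)
  = 1 − 276/336 = 1 − 0.8214 ≈ 0.179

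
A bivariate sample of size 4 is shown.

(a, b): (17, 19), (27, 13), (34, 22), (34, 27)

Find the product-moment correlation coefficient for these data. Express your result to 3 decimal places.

n = 4, Σa = 112, Σb = 81, Σa² = 3330, Σb² = 1743, Σab = 2340
nΣab − ΣaΣb = 9360 − 9072 = 288
nΣa² − (Σa)² = 13320 − 12544 = 776; nΣb² − (Σb)² = 6972 − 6561 = 411
r = 288 / √(776 × 411) = 288 / 564.7442 ≈ 0.510

0.510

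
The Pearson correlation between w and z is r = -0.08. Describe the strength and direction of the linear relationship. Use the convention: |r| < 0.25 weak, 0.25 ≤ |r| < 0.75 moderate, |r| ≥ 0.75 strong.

r = -0.08 < 0 so the relationship is negative.
|r| = 0.08, which falls in the weak range.

weak negative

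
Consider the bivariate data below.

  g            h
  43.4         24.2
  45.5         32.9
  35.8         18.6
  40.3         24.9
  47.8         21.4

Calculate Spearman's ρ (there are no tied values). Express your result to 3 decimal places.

0.300

Rank g: 3, 4, 1, 2, 5
Rank h: 3, 5, 1, 4, 2
d = rank(g) − rank(h): 0, -1, 0, -2, 3; Σd² = 14
ρ = 1 − 6Σd² / [n(n²−1)] = 1 − 6×14 / (5×24) = 1 − 84/120 ≈ 0.300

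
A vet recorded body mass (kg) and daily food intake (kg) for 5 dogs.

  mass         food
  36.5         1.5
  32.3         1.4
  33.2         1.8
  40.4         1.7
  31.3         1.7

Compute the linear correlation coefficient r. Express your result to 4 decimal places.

n = 5, Σx = 173.7, Σy = 8.1, Σx² = 6089.63, Σy² = 13.23, Σxy = 281.62
nΣxy − ΣxΣy = 1408.1 − 1406.97 = 1.13
nΣx² − (Σx)² = 30448.15 − 30171.69 = 276.46; nΣy² − (Σy)² = 66.15 − 65.61 = 0.54
r = 1.13 / √(276.46 × 0.54) = 1.13 / 12.2184 ≈ 0.0925

0.0925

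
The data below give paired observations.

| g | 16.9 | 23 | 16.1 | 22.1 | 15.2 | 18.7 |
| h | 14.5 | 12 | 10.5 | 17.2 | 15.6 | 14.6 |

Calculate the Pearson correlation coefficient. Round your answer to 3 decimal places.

0.124

n = 6, Σg = 112, Σh = 84.4, Σg² = 2142.96, Σh² = 1216.86, Σgh = 1580.36
nΣgh − ΣgΣh = 9482.16 − 9452.8 = 29.36
nΣg² − (Σg)² = 12857.76 − 12544 = 313.76; nΣh² − (Σh)² = 7301.16 − 7123.36 = 177.8
r = 29.36 / √(313.76 × 177.8) = 29.36 / 236.1917 ≈ 0.124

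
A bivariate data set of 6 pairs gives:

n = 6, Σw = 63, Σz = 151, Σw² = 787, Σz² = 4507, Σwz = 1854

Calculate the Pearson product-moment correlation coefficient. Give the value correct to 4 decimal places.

0.9015

r = (nΣwz − ΣwΣz) / √[(nΣw² − (Σw)²)(nΣz² − (Σz)²)]
Numerator: 6×1854 − 63×151 = 1611
Denominator: √[(4722 − 3969)(27042 − 22801)] = √[753 × 4241] = 1787.0291
r = 1611 / 1787.0291 ≈ 0.9015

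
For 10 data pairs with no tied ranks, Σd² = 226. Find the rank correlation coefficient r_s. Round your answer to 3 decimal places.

ρ = 1 − 6Σd² / [n(n²−1)] = 1 − 6×226 / (10×99)
  = 1 − 1356/990 = 1 − 1.3697 ≈ -0.370

-0.370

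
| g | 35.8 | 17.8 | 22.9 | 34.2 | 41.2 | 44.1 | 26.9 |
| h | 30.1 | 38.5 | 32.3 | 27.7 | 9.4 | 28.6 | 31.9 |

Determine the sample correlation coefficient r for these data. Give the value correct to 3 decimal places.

n = 7, Σg = 222.9, Σh = 198.5, Σg² = 7658.39, Σh² = 6122.77, Σgh = 5956.54
nΣgh − ΣgΣh = 41695.78 − 44245.65 = -2549.87
nΣg² − (Σg)² = 53608.73 − 49684.41 = 3924.32; nΣh² − (Σh)² = 42859.39 − 39402.25 = 3457.14
r = -2549.87 / √(3924.32 × 3457.14) = -2549.87 / 3683.3305 ≈ -0.692

-0.692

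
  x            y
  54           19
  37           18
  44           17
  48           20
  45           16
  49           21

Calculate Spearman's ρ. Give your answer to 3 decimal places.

0.600

Rank x: 6, 1, 2, 4, 3, 5
Rank y: 4, 3, 2, 5, 1, 6
d = rank(x) − rank(y): 2, -2, 0, -1, 2, -1; Σd² = 14
ρ = 1 − 6Σd² / [n(n²−1)] = 1 − 6×14 / (6×35) = 1 − 84/210 ≈ 0.600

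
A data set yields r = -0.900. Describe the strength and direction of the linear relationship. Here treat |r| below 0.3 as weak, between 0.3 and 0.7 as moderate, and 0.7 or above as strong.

strong negative

r = -0.900 < 0 so the relationship is negative.
|r| = 0.900, which falls in the strong range.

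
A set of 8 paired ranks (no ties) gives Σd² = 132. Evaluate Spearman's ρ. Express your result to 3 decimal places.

ρ = 1 − 6Σd² / [n(n²−1)] = 1 − 6×132 / (8×63)
  = 1 − 792/504 = 1 − 1.5714 ≈ -0.571

-0.571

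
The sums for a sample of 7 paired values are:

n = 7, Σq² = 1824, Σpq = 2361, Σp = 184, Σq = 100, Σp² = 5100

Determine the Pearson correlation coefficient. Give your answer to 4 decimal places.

r = (nΣpq − ΣpΣq) / √[(nΣp² − (Σp)²)(nΣq² − (Σq)²)]
Numerator: 7×2361 − 184×100 = -1873
Denominator: √[(35700 − 33856)(12768 − 10000)] = √[1844 × 2768] = 2259.2459
r = -1873 / 2259.2459 ≈ -0.8290

-0.8290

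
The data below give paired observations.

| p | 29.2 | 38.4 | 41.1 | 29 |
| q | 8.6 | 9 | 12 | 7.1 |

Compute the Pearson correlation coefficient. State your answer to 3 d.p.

n = 4, Σp = 137.7, Σq = 36.7, Σp² = 4857.41, Σq² = 349.37, Σpq = 1295.82
nΣpq − ΣpΣq = 5183.28 − 5053.59 = 129.69
nΣp² − (Σp)² = 19429.64 − 18961.29 = 468.35; nΣq² − (Σq)² = 1397.48 − 1346.89 = 50.59
r = 129.69 / √(468.35 × 50.59) = 129.69 / 153.9280 ≈ 0.843

0.843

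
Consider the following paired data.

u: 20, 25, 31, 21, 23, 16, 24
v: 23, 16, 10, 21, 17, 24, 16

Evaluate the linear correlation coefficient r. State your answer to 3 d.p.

-0.972

n = 7, Σu = 160, Σv = 127, Σu² = 3788, Σv² = 2447, Σuv = 2770
nΣuv − ΣuΣv = 19390 − 20320 = -930
nΣu² − (Σu)² = 26516 − 25600 = 916; nΣv² − (Σv)² = 17129 − 16129 = 1000
r = -930 / √(916 × 1000) = -930 / 957.0789 ≈ -0.972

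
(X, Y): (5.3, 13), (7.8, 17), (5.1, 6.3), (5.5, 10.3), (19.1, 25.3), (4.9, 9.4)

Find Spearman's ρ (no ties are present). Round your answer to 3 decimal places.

0.886

Rank X: 3, 5, 2, 4, 6, 1
Rank Y: 4, 5, 1, 3, 6, 2
d = rank(X) − rank(Y): -1, 0, 1, 1, 0, -1; Σd² = 4
ρ = 1 − 6Σd² / [n(n²−1)] = 1 − 6×4 / (6×35) = 1 − 24/210 ≈ 0.886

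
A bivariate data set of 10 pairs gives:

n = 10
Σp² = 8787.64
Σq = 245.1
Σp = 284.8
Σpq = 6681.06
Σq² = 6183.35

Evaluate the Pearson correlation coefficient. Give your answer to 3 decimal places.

-0.868

r = (nΣpq − ΣpΣq) / √[(nΣp² − (Σp)²)(nΣq² − (Σq)²)]
Numerator: 10×6681.06 − 284.8×245.1 = -2993.88
Denominator: √[(87876.4 − 81111.04)(61833.5 − 60074.01)] = √[6765.36 × 1759.49] = 3450.1570
r = -2993.88 / 3450.1570 ≈ -0.868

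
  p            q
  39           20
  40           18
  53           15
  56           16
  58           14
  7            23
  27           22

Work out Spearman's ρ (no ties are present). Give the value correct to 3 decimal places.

Rank p: 3, 4, 5, 6, 7, 1, 2
Rank q: 5, 4, 2, 3, 1, 7, 6
d = rank(p) − rank(q): -2, 0, 3, 3, 6, -6, -4; Σd² = 110
ρ = 1 − 6Σd² / [n(n²−1)] = 1 − 6×110 / (7×48) = 1 − 660/336 ≈ -0.964

-0.964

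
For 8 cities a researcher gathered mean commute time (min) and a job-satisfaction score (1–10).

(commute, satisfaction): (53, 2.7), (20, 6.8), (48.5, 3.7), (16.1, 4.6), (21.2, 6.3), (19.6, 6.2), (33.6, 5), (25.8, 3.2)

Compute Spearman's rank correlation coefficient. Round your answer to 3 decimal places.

Rank commute: 8, 3, 7, 1, 4, 2, 6, 5
Rank satisfaction: 1, 8, 3, 4, 7, 6, 5, 2
d = rank(commute) − rank(satisfaction): 7, -5, 4, -3, -3, -4, 1, 3; Σd² = 134
ρ = 1 − 6Σd² / [n(n²−1)] = 1 − 6×134 / (8×63) = 1 − 804/504 ≈ -0.595

-0.595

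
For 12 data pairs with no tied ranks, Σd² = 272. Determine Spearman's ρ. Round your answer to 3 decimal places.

0.049

ρ = 1 − 6Σd² / [n(n²−1)] = 1 − 6×272 / (12×143)
  = 1 − 1632/1716 = 1 − 0.9510 ≈ 0.049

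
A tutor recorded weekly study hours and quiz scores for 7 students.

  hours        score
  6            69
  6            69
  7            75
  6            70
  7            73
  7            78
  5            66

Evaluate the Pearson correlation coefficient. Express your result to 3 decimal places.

n = 7, Σx = 44, Σy = 500, Σx² = 280, Σy² = 35816, Σxy = 3160
nΣxy − ΣxΣy = 22120 − 22000 = 120
nΣx² − (Σx)² = 1960 − 1936 = 24; nΣy² − (Σy)² = 250712 − 250000 = 712
r = 120 / √(24 × 712) = 120 / 130.7211 ≈ 0.918

0.918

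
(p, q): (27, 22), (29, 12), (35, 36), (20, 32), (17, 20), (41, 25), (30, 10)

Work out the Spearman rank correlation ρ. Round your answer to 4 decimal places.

Rank p: 3, 4, 6, 2, 1, 7, 5
Rank q: 4, 2, 7, 6, 3, 5, 1
d = rank(p) − rank(q): -1, 2, -1, -4, -2, 2, 4; Σd² = 46
ρ = 1 − 6Σd² / [n(n²−1)] = 1 − 6×46 / (7×48) = 1 − 276/336 ≈ 0.1786

0.1786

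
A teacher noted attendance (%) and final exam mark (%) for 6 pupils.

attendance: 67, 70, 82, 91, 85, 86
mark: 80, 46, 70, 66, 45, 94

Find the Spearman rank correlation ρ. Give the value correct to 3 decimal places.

Rank attendance: 1, 2, 3, 6, 4, 5
Rank mark: 5, 2, 4, 3, 1, 6
d = rank(attendance) − rank(mark): -4, 0, -1, 3, 3, -1; Σd² = 36
ρ = 1 − 6Σd² / [n(n²−1)] = 1 − 6×36 / (6×35) = 1 − 216/210 ≈ -0.029

-0.029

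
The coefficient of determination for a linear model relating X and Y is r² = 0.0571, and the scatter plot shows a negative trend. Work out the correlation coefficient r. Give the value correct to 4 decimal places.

|r| = √0.0571 = 0.2390
The association is negative, so r = −0.2390.

-0.2390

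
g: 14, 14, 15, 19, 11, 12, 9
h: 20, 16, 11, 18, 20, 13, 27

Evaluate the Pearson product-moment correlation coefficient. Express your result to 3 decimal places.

-0.479

n = 7, Σg = 94, Σh = 125, Σg² = 1324, Σh² = 2399, Σgh = 1630
nΣgh − ΣgΣh = 11410 − 11750 = -340
nΣg² − (Σg)² = 9268 − 8836 = 432; nΣh² − (Σh)² = 16793 − 15625 = 1168
r = -340 / √(432 × 1168) = -340 / 710.3351 ≈ -0.479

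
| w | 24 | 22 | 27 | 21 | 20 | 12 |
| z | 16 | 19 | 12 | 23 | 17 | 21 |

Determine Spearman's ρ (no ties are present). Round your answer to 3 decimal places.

Rank w: 5, 4, 6, 3, 2, 1
Rank z: 2, 4, 1, 6, 3, 5
d = rank(w) − rank(z): 3, 0, 5, -3, -1, -4; Σd² = 60
ρ = 1 − 6Σd² / [n(n²−1)] = 1 − 6×60 / (6×35) = 1 − 360/210 ≈ -0.714

-0.714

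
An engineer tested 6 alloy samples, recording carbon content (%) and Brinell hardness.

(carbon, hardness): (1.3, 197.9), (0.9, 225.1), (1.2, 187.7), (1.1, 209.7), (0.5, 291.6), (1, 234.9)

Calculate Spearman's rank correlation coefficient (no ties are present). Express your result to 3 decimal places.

Rank carbon: 6, 2, 5, 4, 1, 3
Rank hardness: 2, 4, 1, 3, 6, 5
d = rank(carbon) − rank(hardness): 4, -2, 4, 1, -5, -2; Σd² = 66
ρ = 1 − 6Σd² / [n(n²−1)] = 1 − 6×66 / (6×35) = 1 − 396/210 ≈ -0.886

-0.886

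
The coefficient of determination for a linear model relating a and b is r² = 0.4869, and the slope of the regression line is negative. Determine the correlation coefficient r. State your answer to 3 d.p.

-0.698

|r| = √0.4869 = 0.698
The association is negative, so r = −0.698.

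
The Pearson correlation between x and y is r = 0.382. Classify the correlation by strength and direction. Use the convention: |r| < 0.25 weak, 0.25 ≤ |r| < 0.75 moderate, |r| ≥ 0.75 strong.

r = 0.382 > 0 so the relationship is positive.
|r| = 0.382, which falls in the moderate range.

moderate positive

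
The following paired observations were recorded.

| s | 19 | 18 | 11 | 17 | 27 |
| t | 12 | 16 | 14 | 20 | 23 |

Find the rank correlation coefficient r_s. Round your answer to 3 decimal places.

0.300

Rank s: 4, 3, 1, 2, 5
Rank t: 1, 3, 2, 4, 5
d = rank(s) − rank(t): 3, 0, -1, -2, 0; Σd² = 14
ρ = 1 − 6Σd² / [n(n²−1)] = 1 − 6×14 / (5×24) = 1 − 84/120 ≈ 0.300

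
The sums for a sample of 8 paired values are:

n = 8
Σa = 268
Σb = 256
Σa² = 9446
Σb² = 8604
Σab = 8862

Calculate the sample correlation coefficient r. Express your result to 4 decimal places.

0.6513

r = (nΣab − ΣaΣb) / √[(nΣa² − (Σa)²)(nΣb² − (Σb)²)]
Numerator: 8×8862 − 268×256 = 2288
Denominator: √[(75568 − 71824)(68832 − 65536)] = √[3744 × 3296] = 3512.8655
r = 2288 / 3512.8655 ≈ 0.6513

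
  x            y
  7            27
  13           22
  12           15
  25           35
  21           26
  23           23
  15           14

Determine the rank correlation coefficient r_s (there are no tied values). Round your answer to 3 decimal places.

Rank x: 1, 3, 2, 7, 5, 6, 4
Rank y: 6, 3, 2, 7, 5, 4, 1
d = rank(x) − rank(y): -5, 0, 0, 0, 0, 2, 3; Σd² = 38
ρ = 1 − 6Σd² / [n(n²−1)] = 1 − 6×38 / (7×48) = 1 − 228/336 ≈ 0.321

0.321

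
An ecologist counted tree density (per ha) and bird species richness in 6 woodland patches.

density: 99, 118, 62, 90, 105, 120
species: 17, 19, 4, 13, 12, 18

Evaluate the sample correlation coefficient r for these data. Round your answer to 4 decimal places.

0.9173

n = 6, Σx = 594, Σy = 83, Σx² = 61094, Σy² = 1303, Σxy = 8763
nΣxy − ΣxΣy = 52578 − 49302 = 3276
nΣx² − (Σx)² = 366564 − 352836 = 13728; nΣy² − (Σy)² = 7818 − 6889 = 929
r = 3276 / √(13728 × 929) = 3276 / 3571.1780 ≈ 0.9173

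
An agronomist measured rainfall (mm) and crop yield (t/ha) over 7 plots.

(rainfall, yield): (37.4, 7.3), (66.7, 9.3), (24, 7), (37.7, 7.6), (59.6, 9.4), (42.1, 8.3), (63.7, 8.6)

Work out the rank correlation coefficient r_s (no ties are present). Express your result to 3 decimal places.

0.893

Rank rainfall: 2, 7, 1, 3, 5, 4, 6
Rank yield: 2, 6, 1, 3, 7, 4, 5
d = rank(rainfall) − rank(yield): 0, 1, 0, 0, -2, 0, 1; Σd² = 6
ρ = 1 − 6Σd² / [n(n²−1)] = 1 − 6×6 / (7×48) = 1 − 36/336 ≈ 0.893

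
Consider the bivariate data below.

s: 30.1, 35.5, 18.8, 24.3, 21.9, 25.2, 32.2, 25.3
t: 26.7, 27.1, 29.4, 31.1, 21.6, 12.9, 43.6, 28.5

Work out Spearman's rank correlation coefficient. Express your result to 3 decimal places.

0.095

Rank s: 6, 8, 1, 3, 2, 4, 7, 5
Rank t: 3, 4, 6, 7, 2, 1, 8, 5
d = rank(s) − rank(t): 3, 4, -5, -4, 0, 3, -1, 0; Σd² = 76
ρ = 1 − 6Σd² / [n(n²−1)] = 1 − 6×76 / (8×63) = 1 − 456/504 ≈ 0.095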